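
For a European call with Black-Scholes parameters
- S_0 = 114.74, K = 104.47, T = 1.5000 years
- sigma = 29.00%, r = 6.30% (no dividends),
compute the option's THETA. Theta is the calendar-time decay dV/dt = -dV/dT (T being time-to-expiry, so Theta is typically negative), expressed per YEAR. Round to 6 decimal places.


d1 = 0.7076596992; d2 = 0.3524836865
phi(d1) = 0.3105750630; exp(-qT) = 1.0000000000; exp(-rT) = 0.9098277346
Theta = -S*exp(-qT)*phi(d1)*sigma/(2*sqrt(T)) - r*K*exp(-rT)*N(d2) + q*S*exp(-qT)*N(d1)
N(d1) = 0.7604216951; N(d2) = 0.6377622246; sqrt(T) = 1.2247448714
Term 1 = -114.7400 * 1.0000000000 * 0.3105750630 * 0.2900 / (2 * 1.2247448714) = -4.2189443829
Term 2 = -0.0630 * 104.4700 * 0.9098277346 * 0.6377622246 = -3.8190039495
Term 3 = 0 (no dividend yield, q = 0)
Theta = -4.2189443829 + (-3.8190039495) + (0.0000000000) = -8.037948

Answer: Theta = -8.037948


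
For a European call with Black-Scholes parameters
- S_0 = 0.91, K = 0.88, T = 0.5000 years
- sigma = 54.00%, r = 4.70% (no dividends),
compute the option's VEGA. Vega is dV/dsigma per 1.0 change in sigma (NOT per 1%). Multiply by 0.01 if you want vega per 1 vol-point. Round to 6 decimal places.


d1 = 0.3402563577; d2 = -0.0415813042
phi(d1) = 0.3765043313; exp(-qT) = 1.0000000000; exp(-rT) = 0.9767739747
Vega = S * exp(-qT) * phi(d1) * sqrt(T) = 0.9100 * 1.0000000000 * 0.3765043313 * 0.7071067812 = 0.242268

Answer: Vega = 0.242268


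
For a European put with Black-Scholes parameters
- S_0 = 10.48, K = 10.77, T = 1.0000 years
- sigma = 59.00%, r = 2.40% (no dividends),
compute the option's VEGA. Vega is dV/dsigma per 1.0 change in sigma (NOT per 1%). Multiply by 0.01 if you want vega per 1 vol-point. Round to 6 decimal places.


d1 = 0.2894138775; d2 = -0.3005861225
phi(d1) = 0.3825795286; exp(-qT) = 1.0000000000; exp(-rT) = 0.9762857098
Vega = S * exp(-qT) * phi(d1) * sqrt(T) = 10.4800 * 1.0000000000 * 0.3825795286 * 1.0000000000 = 4.009433

Answer: Vega = 4.009433


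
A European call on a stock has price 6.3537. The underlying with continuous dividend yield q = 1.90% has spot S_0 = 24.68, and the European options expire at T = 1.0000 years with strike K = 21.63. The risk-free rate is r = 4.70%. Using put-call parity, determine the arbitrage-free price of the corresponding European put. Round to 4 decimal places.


Answer: Put price = 2.7751

Derivation:
Put-call parity: C - P = S_0 * exp(-qT) - K * exp(-rT).
S_0 * exp(-qT) = 24.6800 * 0.98117936 = 24.21550666
K * exp(-rT) = 21.6300 * 0.95408740 = 20.63691041
P = C - S*exp(-qT) + K*exp(-rT)
P = 6.3537 - 24.21550666 + 20.63691041 = 2.7751


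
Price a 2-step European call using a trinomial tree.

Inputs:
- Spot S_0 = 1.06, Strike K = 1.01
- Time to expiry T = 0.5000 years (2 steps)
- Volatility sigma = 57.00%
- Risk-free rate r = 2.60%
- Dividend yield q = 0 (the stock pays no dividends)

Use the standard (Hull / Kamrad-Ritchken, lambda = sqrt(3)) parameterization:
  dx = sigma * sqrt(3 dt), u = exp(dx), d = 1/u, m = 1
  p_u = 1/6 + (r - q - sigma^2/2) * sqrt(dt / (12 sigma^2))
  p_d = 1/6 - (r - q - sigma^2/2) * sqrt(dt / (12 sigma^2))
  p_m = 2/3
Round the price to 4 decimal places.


dt = T/N = 0.250000; dx = sigma*sqrt(3*dt) = 0.493634
u = exp(dx) = 1.638260; d = 1/u = 0.610404
p_u = 0.132114, p_m = 0.666667, p_d = 0.201219
Discount per step: exp(-r*dt) = 0.993521
Stock lattice S(k, j) with j the centered position index:
  k=0: S(0,+0) = 1.0600
  k=1: S(1,-1) = 0.6470; S(1,+0) = 1.0600; S(1,+1) = 1.7366
  k=2: S(2,-2) = 0.3949; S(2,-1) = 0.6470; S(2,+0) = 1.0600; S(2,+1) = 1.7366; S(2,+2) = 2.8449
Terminal payoffs V(N, j) = max(S_T - K, 0):
  V(2,-2) = 0.000000; V(2,-1) = 0.000000; V(2,+0) = 0.050000; V(2,+1) = 0.726555; V(2,+2) = 1.834928
Backward induction: V(k, j) = exp(-r*dt) * [p_u * V(k+1, j+1) + p_m * V(k+1, j) + p_d * V(k+1, j-1)]
  V(1,-1) = exp(-r*dt) * [p_u*0.050000 + p_m*0.000000 + p_d*0.000000] = 0.006563
  V(1,+0) = exp(-r*dt) * [p_u*0.726555 + p_m*0.050000 + p_d*0.000000] = 0.128484
  V(1,+1) = exp(-r*dt) * [p_u*1.834928 + p_m*0.726555 + p_d*0.050000] = 0.732077
  V(0,+0) = exp(-r*dt) * [p_u*0.732077 + p_m*0.128484 + p_d*0.006563] = 0.182504

Answer: Price = V(0,0) = 0.1825


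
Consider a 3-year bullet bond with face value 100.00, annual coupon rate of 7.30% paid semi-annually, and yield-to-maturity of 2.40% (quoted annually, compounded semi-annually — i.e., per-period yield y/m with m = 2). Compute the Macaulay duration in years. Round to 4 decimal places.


Coupon per period c = face * coupon_rate / m = 3.650000
Periods per year m = 2; per-period yield y/m = 0.012000
Number of cashflows N = 6
Cashflows (t years, CF_t, discount factor 1/(1+y/m)^(m*t), PV):
  t = 0.5000: CF_t = 3.650000, DF = 0.988142, PV = 3.606719
  t = 1.0000: CF_t = 3.650000, DF = 0.976425, PV = 3.563952
  t = 1.5000: CF_t = 3.650000, DF = 0.964847, PV = 3.521692
  t = 2.0000: CF_t = 3.650000, DF = 0.953406, PV = 3.479932
  t = 2.5000: CF_t = 3.650000, DF = 0.942101, PV = 3.438668
  t = 3.0000: CF_t = 103.650000, DF = 0.930930, PV = 96.490872
Price P = sum_t PV_t = 114.101836
Macaulay numerator sum_t t * PV_t:
  t * PV_t at t = 0.5000: 1.803360
  t * PV_t at t = 1.0000: 3.563952
  t * PV_t at t = 1.5000: 5.282537
  t * PV_t at t = 2.0000: 6.959865
  t * PV_t at t = 2.5000: 8.596671
  t * PV_t at t = 3.0000: 289.472616
Macaulay duration D = (sum_t t * PV_t) / P = 315.679001 / 114.101836 = 2.766643

Answer: Macaulay duration = 2.7666 years


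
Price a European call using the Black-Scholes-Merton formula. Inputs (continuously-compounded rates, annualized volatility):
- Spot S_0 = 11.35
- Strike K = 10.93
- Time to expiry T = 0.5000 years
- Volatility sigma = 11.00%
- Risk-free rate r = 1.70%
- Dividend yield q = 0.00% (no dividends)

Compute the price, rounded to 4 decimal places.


d1 = (ln(S/K) + (r - q + 0.5*sigma^2) * T) / (sigma * sqrt(T)) = 0.63294339
d2 = d1 - sigma * sqrt(T) = 0.55516164
exp(-rT) = 0.99153602; exp(-qT) = 1.00000000
C = S_0 * exp(-qT) * N(d1) - K * exp(-rT) * N(d2)
N(d1) = 0.73661469; N(d2) = 0.71060795
C = 11.3500 * 1.00000000 * 0.73661469 - 10.9300 * 0.99153602 * 0.71060795 = 0.6594

Answer: Price = 0.6594


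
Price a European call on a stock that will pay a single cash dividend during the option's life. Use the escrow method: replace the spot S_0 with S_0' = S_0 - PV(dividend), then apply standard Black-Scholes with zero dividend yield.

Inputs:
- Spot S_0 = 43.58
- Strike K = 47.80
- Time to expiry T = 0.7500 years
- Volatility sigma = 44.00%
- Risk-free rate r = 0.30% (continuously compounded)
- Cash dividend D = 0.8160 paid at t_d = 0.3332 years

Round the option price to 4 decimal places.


Answer: Price = 4.6446

Derivation:
PV(D) = D * exp(-r * t_d) = 0.8160 * 0.99900090 = 0.81518473
S_0' = S_0 - PV(D) = 43.5800 - 0.81518473 = 42.76481527
d1 = (ln(S_0'/K) + (r + sigma^2/2)*T) / (sigma*sqrt(T)) = -0.09568255
d2 = d1 - sigma*sqrt(T) = -0.47673373
exp(-rT) = 0.99775253
N(d1) = 0.46188635; N(d2) = 0.31677587
C = S_0' * N(d1) - K * exp(-rT) * N(d2) = 42.76481527 * 0.46188635 - 47.8000 * 0.99775253 * 0.31677587 = 4.6446


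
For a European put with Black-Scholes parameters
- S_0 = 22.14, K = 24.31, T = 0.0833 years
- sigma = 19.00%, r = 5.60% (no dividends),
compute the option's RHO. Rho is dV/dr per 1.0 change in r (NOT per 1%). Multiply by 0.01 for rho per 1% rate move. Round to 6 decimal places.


d1 = -1.5925927858; d2 = -1.6474300906
phi(d1) = 0.1122401593; exp(-qT) = 1.0000000000; exp(-rT) = 0.9953460633
N(-d2) = 0.9502651627
Rho = -K*T*exp(-rT)*N(-d2) = -24.3100 * 0.0833 * 0.9953460633 * 0.9502651627 = -1.915353

Answer: Rho = -1.915353


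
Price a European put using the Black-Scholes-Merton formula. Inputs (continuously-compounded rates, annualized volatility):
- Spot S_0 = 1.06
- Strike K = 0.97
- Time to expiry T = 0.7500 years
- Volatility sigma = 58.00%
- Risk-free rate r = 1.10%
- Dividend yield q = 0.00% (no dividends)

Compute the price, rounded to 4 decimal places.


d1 = (ln(S/K) + (r - q + 0.5*sigma^2) * T) / (sigma * sqrt(T)) = 0.44421751
d2 = d1 - sigma * sqrt(T) = -0.05807723
exp(-rT) = 0.99178394; exp(-qT) = 1.00000000
P = K * exp(-rT) * N(-d2) - S_0 * exp(-qT) * N(-d1)
N(-d1) = 0.32844267; N(-d2) = 0.52315644
P = 0.9700 * 0.99178394 * 0.52315644 - 1.0600 * 1.00000000 * 0.32844267 = 0.1551

Answer: Price = 0.1551


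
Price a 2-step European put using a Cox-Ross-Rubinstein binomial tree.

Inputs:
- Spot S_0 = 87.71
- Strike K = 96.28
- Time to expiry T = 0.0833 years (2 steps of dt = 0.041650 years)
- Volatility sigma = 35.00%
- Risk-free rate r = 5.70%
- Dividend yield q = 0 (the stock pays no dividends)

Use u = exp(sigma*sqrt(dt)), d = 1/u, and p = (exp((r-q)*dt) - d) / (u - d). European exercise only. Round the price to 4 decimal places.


dt = T/N = 0.041650
u = exp(sigma*sqrt(dt)) = 1.074042; d = 1/u = 0.931062
p = (exp((r-q)*dt) - d) / (u - d) = 0.498774
Discount per step: exp(-r*dt) = 0.997629
Stock lattice S(k, i) with i counting down-moves:
  k=0: S(0,0) = 87.7100
  k=1: S(1,0) = 94.2042; S(1,1) = 81.6635
  k=2: S(2,0) = 101.1793; S(2,1) = 87.7100; S(2,2) = 76.0338
Terminal payoffs V(N, i) = max(K - S_T, 0):
  V(2,0) = 0.000000; V(2,1) = 8.570000; V(2,2) = 20.246229
Backward induction: V(k, i) = exp(-r*dt) * [p * V(k+1, i) + (1-p) * V(k+1, i+1)].
  V(1,0) = exp(-r*dt) * [p*0.000000 + (1-p)*8.570000] = 4.285320
  V(1,1) = exp(-r*dt) * [p*8.570000 + (1-p)*20.246229] = 14.388229
  V(0,0) = exp(-r*dt) * [p*4.285320 + (1-p)*14.388229] = 9.326991

Answer: Price = V(0,0) = 9.3270


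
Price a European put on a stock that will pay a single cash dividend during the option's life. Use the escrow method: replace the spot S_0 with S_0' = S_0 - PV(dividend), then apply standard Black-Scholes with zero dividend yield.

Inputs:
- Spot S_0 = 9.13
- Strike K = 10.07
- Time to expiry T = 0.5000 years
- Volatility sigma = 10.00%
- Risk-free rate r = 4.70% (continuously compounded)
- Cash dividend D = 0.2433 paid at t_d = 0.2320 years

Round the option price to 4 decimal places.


Answer: Price = 0.9694

Derivation:
PV(D) = D * exp(-r * t_d) = 0.2433 * 0.98915523 = 0.24066147
S_0' = S_0 - PV(D) = 9.1300 - 0.24066147 = 8.88933853
d1 = (ln(S_0'/K) + (r + sigma^2/2)*T) / (sigma*sqrt(T)) = -1.39594285
d2 = d1 - sigma*sqrt(T) = -1.46665353
exp(-rT) = 0.97677397
N(-d1) = 0.91863415; N(-d2) = 0.92876484
P = K * exp(-rT) * N(-d2) - S_0' * N(-d1) = 10.0700 * 0.97677397 * 0.92876484 - 8.88933853 * 0.91863415 = 0.9694


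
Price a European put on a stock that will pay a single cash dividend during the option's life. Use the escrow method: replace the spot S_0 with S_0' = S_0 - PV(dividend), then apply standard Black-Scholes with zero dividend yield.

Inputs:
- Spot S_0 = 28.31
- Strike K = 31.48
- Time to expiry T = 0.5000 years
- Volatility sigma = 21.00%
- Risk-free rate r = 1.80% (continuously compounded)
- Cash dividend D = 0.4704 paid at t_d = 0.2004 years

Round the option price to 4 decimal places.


PV(D) = D * exp(-r * t_d) = 0.4704 * 0.99639930 = 0.46870623
S_0' = S_0 - PV(D) = 28.3100 - 0.46870623 = 27.84129377
d1 = (ln(S_0'/K) + (r + sigma^2/2)*T) / (sigma*sqrt(T)) = -0.69233914
d2 = d1 - sigma*sqrt(T) = -0.84083157
exp(-rT) = 0.99104038
N(-d1) = 0.75563781; N(-d2) = 0.79977885
P = K * exp(-rT) * N(-d2) - S_0' * N(-d1) = 31.4800 * 0.99104038 * 0.79977885 - 27.84129377 * 0.75563781 = 3.9135

Answer: Price = 3.9135


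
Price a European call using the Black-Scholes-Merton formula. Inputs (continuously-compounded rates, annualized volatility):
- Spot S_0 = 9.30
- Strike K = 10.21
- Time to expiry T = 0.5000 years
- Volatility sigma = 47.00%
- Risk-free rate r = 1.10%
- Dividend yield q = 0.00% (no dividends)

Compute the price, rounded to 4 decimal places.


Answer: Price = 0.9009

Derivation:
d1 = (ln(S/K) + (r - q + 0.5*sigma^2) * T) / (sigma * sqrt(T)) = -0.09817721
d2 = d1 - sigma * sqrt(T) = -0.43051740
exp(-rT) = 0.99451510; exp(-qT) = 1.00000000
C = S_0 * exp(-qT) * N(d1) - K * exp(-rT) * N(d2)
N(d1) = 0.46089579; N(d2) = 0.33340966
C = 9.3000 * 1.00000000 * 0.46089579 - 10.2100 * 0.99451510 * 0.33340966 = 0.9009


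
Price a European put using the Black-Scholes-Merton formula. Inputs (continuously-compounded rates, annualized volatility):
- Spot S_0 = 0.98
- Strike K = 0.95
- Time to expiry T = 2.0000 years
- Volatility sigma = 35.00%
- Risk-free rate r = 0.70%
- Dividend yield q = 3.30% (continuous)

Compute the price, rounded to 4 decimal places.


d1 = (ln(S/K) + (r - q + 0.5*sigma^2) * T) / (sigma * sqrt(T)) = 0.20524398
d2 = d1 - sigma * sqrt(T) = -0.28973077
exp(-rT) = 0.98609754; exp(-qT) = 0.93613086
P = K * exp(-rT) * N(-d2) - S_0 * exp(-qT) * N(-d1)
N(-d1) = 0.41869075; N(-d2) = 0.61398889
P = 0.9500 * 0.98609754 * 0.61398889 - 0.9800 * 0.93613086 * 0.41869075 = 0.1911

Answer: Price = 0.1911


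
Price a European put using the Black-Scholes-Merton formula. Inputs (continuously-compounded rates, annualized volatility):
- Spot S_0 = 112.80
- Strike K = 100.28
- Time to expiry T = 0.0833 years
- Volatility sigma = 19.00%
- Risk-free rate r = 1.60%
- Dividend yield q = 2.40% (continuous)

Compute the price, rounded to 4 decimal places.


Answer: Price = 0.0343

Derivation:
d1 = (ln(S/K) + (r - q + 0.5*sigma^2) * T) / (sigma * sqrt(T)) = 2.16070486
d2 = d1 - sigma * sqrt(T) = 2.10586755
exp(-rT) = 0.99866809; exp(-qT) = 0.99800280
P = K * exp(-rT) * N(-d2) - S_0 * exp(-qT) * N(-d1)
N(-d1) = 0.01535907; N(-d2) = 0.01760793
P = 100.2800 * 0.99866809 * 0.01760793 - 112.8000 * 0.99800280 * 0.01535907 = 0.0343


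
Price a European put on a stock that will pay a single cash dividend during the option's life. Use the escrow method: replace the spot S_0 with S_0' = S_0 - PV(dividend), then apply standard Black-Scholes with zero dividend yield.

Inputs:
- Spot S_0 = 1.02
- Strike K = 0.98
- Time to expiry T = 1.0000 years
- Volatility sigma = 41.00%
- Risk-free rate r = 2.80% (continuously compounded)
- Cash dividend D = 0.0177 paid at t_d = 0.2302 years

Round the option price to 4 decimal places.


Answer: Price = 0.1353

Derivation:
PV(D) = D * exp(-r * t_d) = 0.0177 * 0.99357513 = 0.01758628
S_0' = S_0 - PV(D) = 1.0200 - 0.01758628 = 1.00241372
d1 = (ln(S_0'/K) + (r + sigma^2/2)*T) / (sigma*sqrt(T)) = 0.32844761
d2 = d1 - sigma*sqrt(T) = -0.08155239
exp(-rT) = 0.97238837
N(-d1) = 0.37128663; N(-d2) = 0.53249867
P = K * exp(-rT) * N(-d2) - S_0' * N(-d1) = 0.9800 * 0.97238837 * 0.53249867 - 1.00241372 * 0.37128663 = 0.1353


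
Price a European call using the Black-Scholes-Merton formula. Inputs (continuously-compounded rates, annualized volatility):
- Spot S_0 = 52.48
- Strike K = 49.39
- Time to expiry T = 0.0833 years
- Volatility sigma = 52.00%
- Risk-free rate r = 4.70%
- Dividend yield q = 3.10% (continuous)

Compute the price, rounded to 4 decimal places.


d1 = (ln(S/K) + (r - q + 0.5*sigma^2) * T) / (sigma * sqrt(T)) = 0.48826373
d2 = d1 - sigma * sqrt(T) = 0.33818268
exp(-rT) = 0.99609255; exp(-qT) = 0.99742103
C = S_0 * exp(-qT) * N(d1) - K * exp(-rT) * N(d2)
N(d1) = 0.68731847; N(d2) = 0.63238724
C = 52.4800 * 0.99742103 * 0.68731847 - 49.3900 * 0.99609255 * 0.63238724 = 4.8659

Answer: Price = 4.8659


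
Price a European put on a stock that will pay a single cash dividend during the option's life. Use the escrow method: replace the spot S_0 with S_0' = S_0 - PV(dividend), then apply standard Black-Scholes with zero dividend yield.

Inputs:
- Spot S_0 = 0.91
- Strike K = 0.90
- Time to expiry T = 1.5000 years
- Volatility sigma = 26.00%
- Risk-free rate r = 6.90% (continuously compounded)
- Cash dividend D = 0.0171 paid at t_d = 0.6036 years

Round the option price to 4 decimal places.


Answer: Price = 0.0717

Derivation:
PV(D) = D * exp(-r * t_d) = 0.0171 * 0.95920698 = 0.01640244
S_0' = S_0 - PV(D) = 0.9100 - 0.01640244 = 0.89359756
d1 = (ln(S_0'/K) + (r + sigma^2/2)*T) / (sigma*sqrt(T)) = 0.46182540
d2 = d1 - sigma*sqrt(T) = 0.14339173
exp(-rT) = 0.90167602
N(-d1) = 0.32210327; N(-d2) = 0.44299041
P = K * exp(-rT) * N(-d2) - S_0' * N(-d1) = 0.9000 * 0.90167602 * 0.44299041 - 0.89359756 * 0.32210327 = 0.0717


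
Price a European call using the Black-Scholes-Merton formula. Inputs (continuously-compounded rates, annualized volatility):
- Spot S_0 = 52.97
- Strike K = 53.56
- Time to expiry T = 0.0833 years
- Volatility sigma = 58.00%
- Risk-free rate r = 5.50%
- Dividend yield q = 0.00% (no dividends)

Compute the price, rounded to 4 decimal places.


d1 = (ln(S/K) + (r - q + 0.5*sigma^2) * T) / (sigma * sqrt(T)) = 0.04489749
d2 = d1 - sigma * sqrt(T) = -0.12250059
exp(-rT) = 0.99542898; exp(-qT) = 1.00000000
C = S_0 * exp(-qT) * N(d1) - K * exp(-rT) * N(d2)
N(d1) = 0.51790549; N(d2) = 0.45125129
C = 52.9700 * 1.00000000 * 0.51790549 - 53.5600 * 0.99542898 * 0.45125129 = 3.3749

Answer: Price = 3.3749


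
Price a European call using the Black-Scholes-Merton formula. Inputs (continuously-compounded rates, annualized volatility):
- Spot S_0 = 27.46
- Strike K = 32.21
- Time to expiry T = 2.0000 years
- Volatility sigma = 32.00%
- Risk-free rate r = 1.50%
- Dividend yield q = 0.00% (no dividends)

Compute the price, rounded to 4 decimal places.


Answer: Price = 3.5665

Derivation:
d1 = (ln(S/K) + (r - q + 0.5*sigma^2) * T) / (sigma * sqrt(T)) = -0.05998600
d2 = d1 - sigma * sqrt(T) = -0.51253434
exp(-rT) = 0.97044553; exp(-qT) = 1.00000000
C = S_0 * exp(-qT) * N(d1) - K * exp(-rT) * N(d2)
N(d1) = 0.47608339; N(d2) = 0.30413855
C = 27.4600 * 1.00000000 * 0.47608339 - 32.2100 * 0.97044553 * 0.30413855 = 3.5665


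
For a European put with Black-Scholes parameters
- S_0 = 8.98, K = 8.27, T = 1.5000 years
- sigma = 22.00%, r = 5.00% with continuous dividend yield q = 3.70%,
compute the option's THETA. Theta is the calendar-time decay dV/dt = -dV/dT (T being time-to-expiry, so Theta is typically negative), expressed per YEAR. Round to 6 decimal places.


Answer: Theta = -0.207526

Derivation:
d1 = 0.5127797949; d2 = 0.2433359232
phi(d1) = 0.3497942718; exp(-qT) = 0.9460120237; exp(-rT) = 0.9277434863
Theta = -S*exp(-qT)*phi(d1)*sigma/(2*sqrt(T)) + r*K*exp(-rT)*N(-d2) - q*S*exp(-qT)*N(-d1)
N(-d1) = 0.3040526825; N(-d2) = 0.4038725889; sqrt(T) = 1.2247448714
Term 1 = -8.9800 * 0.9460120237 * 0.3497942718 * 0.2200 / (2 * 1.2247448714) = -0.2668902705
Term 2 = 0.0500 * 8.2700 * 0.9277434863 * 0.4038725889 = 0.1549343827
Term 3 = -0.0370 * 8.9800 * 0.9460120237 * 0.3040526825 = -0.0955704336
Theta = -0.2668902705 + (0.1549343827) + (-0.0955704336) = -0.207526


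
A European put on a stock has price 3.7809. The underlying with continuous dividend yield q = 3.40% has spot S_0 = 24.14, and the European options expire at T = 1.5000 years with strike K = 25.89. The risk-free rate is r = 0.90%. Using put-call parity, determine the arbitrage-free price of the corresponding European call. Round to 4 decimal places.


Put-call parity: C - P = S_0 * exp(-qT) - K * exp(-rT).
S_0 * exp(-qT) = 24.1400 * 0.95027867 = 22.93972711
K * exp(-rT) = 25.8900 * 0.98659072 = 25.54283365
C = P + S*exp(-qT) - K*exp(-rT)
C = 3.7809 + 22.93972711 - 25.54283365 = 1.1778

Answer: Call price = 1.1778


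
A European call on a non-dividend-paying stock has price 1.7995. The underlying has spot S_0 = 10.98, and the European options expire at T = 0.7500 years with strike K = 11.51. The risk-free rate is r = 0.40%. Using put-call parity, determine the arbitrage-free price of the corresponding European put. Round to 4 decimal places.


Answer: Put price = 2.2950

Derivation:
Put-call parity: C - P = S_0 * exp(-qT) - K * exp(-rT).
S_0 * exp(-qT) = 10.9800 * 1.00000000 = 10.98000000
K * exp(-rT) = 11.5100 * 0.99700450 = 11.47552174
P = C - S*exp(-qT) + K*exp(-rT)
P = 1.7995 - 10.98000000 + 11.47552174 = 2.2950


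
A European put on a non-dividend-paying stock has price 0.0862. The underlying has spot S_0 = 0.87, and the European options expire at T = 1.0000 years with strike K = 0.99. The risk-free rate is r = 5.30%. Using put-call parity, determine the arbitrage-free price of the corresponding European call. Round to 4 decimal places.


Put-call parity: C - P = S_0 * exp(-qT) - K * exp(-rT).
S_0 * exp(-qT) = 0.8700 * 1.00000000 = 0.87000000
K * exp(-rT) = 0.9900 * 0.94838001 = 0.93889621
C = P + S*exp(-qT) - K*exp(-rT)
C = 0.0862 + 0.87000000 - 0.93889621 = 0.0173

Answer: Call price = 0.0173


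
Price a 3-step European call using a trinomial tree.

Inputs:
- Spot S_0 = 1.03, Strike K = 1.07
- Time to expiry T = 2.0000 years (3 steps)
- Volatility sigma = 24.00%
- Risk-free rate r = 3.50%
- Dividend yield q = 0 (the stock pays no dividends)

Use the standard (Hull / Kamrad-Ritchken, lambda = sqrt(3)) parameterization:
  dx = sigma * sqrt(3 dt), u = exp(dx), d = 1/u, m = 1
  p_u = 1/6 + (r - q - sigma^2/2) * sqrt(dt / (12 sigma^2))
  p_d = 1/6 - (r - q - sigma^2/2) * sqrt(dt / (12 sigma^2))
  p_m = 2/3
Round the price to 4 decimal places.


Answer: Price = V(0,0) = 0.1479

Derivation:
dt = T/N = 0.666667; dx = sigma*sqrt(3*dt) = 0.339411
u = exp(dx) = 1.404121; d = 1/u = 0.712189
p_u = 0.172756, p_m = 0.666667, p_d = 0.160578
Discount per step: exp(-r*dt) = 0.976937
Stock lattice S(k, j) with j the centered position index:
  k=0: S(0,+0) = 1.0300
  k=1: S(1,-1) = 0.7336; S(1,+0) = 1.0300; S(1,+1) = 1.4462
  k=2: S(2,-2) = 0.5224; S(2,-1) = 0.7336; S(2,+0) = 1.0300; S(2,+1) = 1.4462; S(2,+2) = 2.0307
  k=3: S(3,-3) = 0.3721; S(3,-2) = 0.5224; S(3,-1) = 0.7336; S(3,+0) = 1.0300; S(3,+1) = 1.4462; S(3,+2) = 2.0307; S(3,+3) = 2.8514
Terminal payoffs V(N, j) = max(S_T - K, 0):
  V(3,-3) = 0.000000; V(3,-2) = 0.000000; V(3,-1) = 0.000000; V(3,+0) = 0.000000; V(3,+1) = 0.376244; V(3,+2) = 0.960702; V(3,+3) = 1.781350
Backward induction: V(k, j) = exp(-r*dt) * [p_u * V(k+1, j+1) + p_m * V(k+1, j) + p_d * V(k+1, j-1)]
  V(2,-2) = exp(-r*dt) * [p_u*0.000000 + p_m*0.000000 + p_d*0.000000] = 0.000000
  V(2,-1) = exp(-r*dt) * [p_u*0.000000 + p_m*0.000000 + p_d*0.000000] = 0.000000
  V(2,+0) = exp(-r*dt) * [p_u*0.376244 + p_m*0.000000 + p_d*0.000000] = 0.063499
  V(2,+1) = exp(-r*dt) * [p_u*0.960702 + p_m*0.376244 + p_d*0.000000] = 0.407183
  V(2,+2) = exp(-r*dt) * [p_u*1.781350 + p_m*0.960702 + p_d*0.376244] = 0.985360
  V(1,-1) = exp(-r*dt) * [p_u*0.063499 + p_m*0.000000 + p_d*0.000000] = 0.010717
  V(1,+0) = exp(-r*dt) * [p_u*0.407183 + p_m*0.063499 + p_d*0.000000] = 0.110077
  V(1,+1) = exp(-r*dt) * [p_u*0.985360 + p_m*0.407183 + p_d*0.063499] = 0.441457
  V(0,+0) = exp(-r*dt) * [p_u*0.441457 + p_m*0.110077 + p_d*0.010717] = 0.147879


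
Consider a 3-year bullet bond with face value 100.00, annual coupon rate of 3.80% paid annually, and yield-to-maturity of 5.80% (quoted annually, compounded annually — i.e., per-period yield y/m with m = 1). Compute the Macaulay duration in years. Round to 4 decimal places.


Answer: Macaulay duration = 2.8882 years

Derivation:
Coupon per period c = face * coupon_rate / m = 3.800000
Periods per year m = 1; per-period yield y/m = 0.058000
Number of cashflows N = 3
Cashflows (t years, CF_t, discount factor 1/(1+y/m)^(m*t), PV):
  t = 1.0000: CF_t = 3.800000, DF = 0.945180, PV = 3.591682
  t = 2.0000: CF_t = 3.800000, DF = 0.893364, PV = 3.394785
  t = 3.0000: CF_t = 103.800000, DF = 0.844390, PV = 87.647665
Price P = sum_t PV_t = 94.634132
Macaulay numerator sum_t t * PV_t:
  t * PV_t at t = 1.0000: 3.591682
  t * PV_t at t = 2.0000: 6.789570
  t * PV_t at t = 3.0000: 262.942995
Macaulay duration D = (sum_t t * PV_t) / P = 273.324247 / 94.634132 = 2.888221


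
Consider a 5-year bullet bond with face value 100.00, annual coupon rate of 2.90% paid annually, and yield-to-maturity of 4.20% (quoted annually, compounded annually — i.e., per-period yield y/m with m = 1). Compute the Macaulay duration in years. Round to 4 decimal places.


Coupon per period c = face * coupon_rate / m = 2.900000
Periods per year m = 1; per-period yield y/m = 0.042000
Number of cashflows N = 5
Cashflows (t years, CF_t, discount factor 1/(1+y/m)^(m*t), PV):
  t = 1.0000: CF_t = 2.900000, DF = 0.959693, PV = 2.783109
  t = 2.0000: CF_t = 2.900000, DF = 0.921010, PV = 2.670930
  t = 3.0000: CF_t = 2.900000, DF = 0.883887, PV = 2.563273
  t = 4.0000: CF_t = 2.900000, DF = 0.848260, PV = 2.459955
  t = 5.0000: CF_t = 102.900000, DF = 0.814069, PV = 83.767736
Price P = sum_t PV_t = 94.245004
Macaulay numerator sum_t t * PV_t:
  t * PV_t at t = 1.0000: 2.783109
  t * PV_t at t = 2.0000: 5.341861
  t * PV_t at t = 3.0000: 7.689819
  t * PV_t at t = 4.0000: 9.839819
  t * PV_t at t = 5.0000: 418.838682
Macaulay duration D = (sum_t t * PV_t) / P = 444.493290 / 94.245004 = 4.716359

Answer: Macaulay duration = 4.7164 years


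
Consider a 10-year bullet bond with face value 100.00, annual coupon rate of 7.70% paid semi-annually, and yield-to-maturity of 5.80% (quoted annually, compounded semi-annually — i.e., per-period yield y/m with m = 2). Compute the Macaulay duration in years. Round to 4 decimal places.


Answer: Macaulay duration = 7.3576 years

Derivation:
Coupon per period c = face * coupon_rate / m = 3.850000
Periods per year m = 2; per-period yield y/m = 0.029000
Number of cashflows N = 20
Cashflows (t years, CF_t, discount factor 1/(1+y/m)^(m*t), PV):
  t = 0.5000: CF_t = 3.850000, DF = 0.971817, PV = 3.741497
  t = 1.0000: CF_t = 3.850000, DF = 0.944429, PV = 3.636051
  t = 1.5000: CF_t = 3.850000, DF = 0.917812, PV = 3.533577
  t = 2.0000: CF_t = 3.850000, DF = 0.891946, PV = 3.433992
  t = 2.5000: CF_t = 3.850000, DF = 0.866808, PV = 3.337212
  t = 3.0000: CF_t = 3.850000, DF = 0.842379, PV = 3.243161
  t = 3.5000: CF_t = 3.850000, DF = 0.818639, PV = 3.151760
  t = 4.0000: CF_t = 3.850000, DF = 0.795567, PV = 3.062935
  t = 4.5000: CF_t = 3.850000, DF = 0.773146, PV = 2.976613
  t = 5.0000: CF_t = 3.850000, DF = 0.751357, PV = 2.892724
  t = 5.5000: CF_t = 3.850000, DF = 0.730182, PV = 2.811199
  t = 6.0000: CF_t = 3.850000, DF = 0.709603, PV = 2.731972
  t = 6.5000: CF_t = 3.850000, DF = 0.689605, PV = 2.654978
  t = 7.0000: CF_t = 3.850000, DF = 0.670170, PV = 2.580153
  t = 7.5000: CF_t = 3.850000, DF = 0.651282, PV = 2.507437
  t = 8.0000: CF_t = 3.850000, DF = 0.632928, PV = 2.436771
  t = 8.5000: CF_t = 3.850000, DF = 0.615090, PV = 2.368096
  t = 9.0000: CF_t = 3.850000, DF = 0.597755, PV = 2.301357
  t = 9.5000: CF_t = 3.850000, DF = 0.580909, PV = 2.236498
  t = 10.0000: CF_t = 103.850000, DF = 0.564537, PV = 58.627180
Price P = sum_t PV_t = 114.265163
Macaulay numerator sum_t t * PV_t:
  t * PV_t at t = 0.5000: 1.870748
  t * PV_t at t = 1.0000: 3.636051
  t * PV_t at t = 1.5000: 5.300366
  t * PV_t at t = 2.0000: 6.867983
  t * PV_t at t = 2.5000: 8.343031
  t * PV_t at t = 3.0000: 9.729482
  t * PV_t at t = 3.5000: 11.031159
  t * PV_t at t = 4.0000: 12.251739
  t * PV_t at t = 4.5000: 13.394758
  t * PV_t at t = 5.0000: 14.463619
  t * PV_t at t = 5.5000: 15.461595
  t * PV_t at t = 6.0000: 16.391832
  t * PV_t at t = 6.5000: 17.257354
  t * PV_t at t = 7.0000: 18.061072
  t * PV_t at t = 7.5000: 18.805781
  t * PV_t at t = 8.0000: 19.494169
  t * PV_t at t = 8.5000: 20.128819
  t * PV_t at t = 9.0000: 20.712213
  t * PV_t at t = 9.5000: 21.246736
  t * PV_t at t = 10.0000: 586.271801
Macaulay duration D = (sum_t t * PV_t) / P = 840.720308 / 114.265163 = 7.357626


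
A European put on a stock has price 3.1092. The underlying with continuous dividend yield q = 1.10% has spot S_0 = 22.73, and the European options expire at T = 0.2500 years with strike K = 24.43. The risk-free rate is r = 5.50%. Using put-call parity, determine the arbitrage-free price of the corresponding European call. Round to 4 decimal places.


Answer: Call price = 1.6804

Derivation:
Put-call parity: C - P = S_0 * exp(-qT) - K * exp(-rT).
S_0 * exp(-qT) = 22.7300 * 0.99725378 = 22.66757837
K * exp(-rT) = 24.4300 * 0.98634410 = 24.09638635
C = P + S*exp(-qT) - K*exp(-rT)
C = 3.1092 + 22.66757837 - 24.09638635 = 1.6804


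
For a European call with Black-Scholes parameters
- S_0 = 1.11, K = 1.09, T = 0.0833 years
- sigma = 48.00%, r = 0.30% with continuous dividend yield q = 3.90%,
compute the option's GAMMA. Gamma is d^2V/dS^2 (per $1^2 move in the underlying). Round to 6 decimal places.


d1 = 0.1788677070; d2 = 0.0403313580
phi(d1) = 0.3926112425; exp(-qT) = 0.9967565713; exp(-rT) = 0.9997501312
Gamma = exp(-qT) * phi(d1) / (S * sigma * sqrt(T)) = 0.9967565713 * 0.3926112425 / (1.1100 * 0.4800 * 0.2886173938) = 2.544867

Answer: Gamma = 2.544867


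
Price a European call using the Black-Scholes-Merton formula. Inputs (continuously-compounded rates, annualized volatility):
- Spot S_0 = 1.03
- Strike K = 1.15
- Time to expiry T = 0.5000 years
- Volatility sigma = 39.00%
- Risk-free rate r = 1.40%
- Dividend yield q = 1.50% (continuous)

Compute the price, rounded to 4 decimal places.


Answer: Price = 0.0682

Derivation:
d1 = (ln(S/K) + (r - q + 0.5*sigma^2) * T) / (sigma * sqrt(T)) = -0.26354464
d2 = d1 - sigma * sqrt(T) = -0.53931629
exp(-rT) = 0.99302444; exp(-qT) = 0.99252805
C = S_0 * exp(-qT) * N(d1) - K * exp(-rT) * N(d2)
N(d1) = 0.39606541; N(d2) = 0.29483432
C = 1.0300 * 0.99252805 * 0.39606541 - 1.1500 * 0.99302444 * 0.29483432 = 0.0682


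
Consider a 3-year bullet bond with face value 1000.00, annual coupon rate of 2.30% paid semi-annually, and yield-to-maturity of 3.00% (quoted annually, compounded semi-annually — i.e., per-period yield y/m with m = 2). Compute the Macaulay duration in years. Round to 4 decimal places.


Answer: Macaulay duration = 2.9150 years

Derivation:
Coupon per period c = face * coupon_rate / m = 11.500000
Periods per year m = 2; per-period yield y/m = 0.015000
Number of cashflows N = 6
Cashflows (t years, CF_t, discount factor 1/(1+y/m)^(m*t), PV):
  t = 0.5000: CF_t = 11.500000, DF = 0.985222, PV = 11.330049
  t = 1.0000: CF_t = 11.500000, DF = 0.970662, PV = 11.162610
  t = 1.5000: CF_t = 11.500000, DF = 0.956317, PV = 10.997645
  t = 2.0000: CF_t = 11.500000, DF = 0.942184, PV = 10.835119
  t = 2.5000: CF_t = 11.500000, DF = 0.928260, PV = 10.674994
  t = 3.0000: CF_t = 1011.500000, DF = 0.914542, PV = 925.059428
Price P = sum_t PV_t = 980.059845
Macaulay numerator sum_t t * PV_t:
  t * PV_t at t = 0.5000: 5.665025
  t * PV_t at t = 1.0000: 11.162610
  t * PV_t at t = 1.5000: 16.496468
  t * PV_t at t = 2.0000: 21.670237
  t * PV_t at t = 2.5000: 26.687484
  t * PV_t at t = 3.0000: 2775.178283
Macaulay duration D = (sum_t t * PV_t) / P = 2856.860108 / 980.059845 = 2.914985


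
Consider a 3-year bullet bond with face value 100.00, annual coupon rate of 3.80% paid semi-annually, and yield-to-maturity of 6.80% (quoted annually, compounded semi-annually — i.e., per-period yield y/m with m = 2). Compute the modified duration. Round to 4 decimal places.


Coupon per period c = face * coupon_rate / m = 1.900000
Periods per year m = 2; per-period yield y/m = 0.034000
Number of cashflows N = 6
Cashflows (t years, CF_t, discount factor 1/(1+y/m)^(m*t), PV):
  t = 0.5000: CF_t = 1.900000, DF = 0.967118, PV = 1.837524
  t = 1.0000: CF_t = 1.900000, DF = 0.935317, PV = 1.777103
  t = 1.5000: CF_t = 1.900000, DF = 0.904562, PV = 1.718668
  t = 2.0000: CF_t = 1.900000, DF = 0.874818, PV = 1.662155
  t = 2.5000: CF_t = 1.900000, DF = 0.846052, PV = 1.607500
  t = 3.0000: CF_t = 101.900000, DF = 0.818233, PV = 83.377900
Price P = sum_t PV_t = 91.980849
First compute Macaulay numerator sum_t t * PV_t:
  t * PV_t at t = 0.5000: 0.918762
  t * PV_t at t = 1.0000: 1.777103
  t * PV_t at t = 1.5000: 2.578002
  t * PV_t at t = 2.0000: 3.324309
  t * PV_t at t = 2.5000: 4.018749
  t * PV_t at t = 3.0000: 250.133699
Macaulay duration D = 262.750625 / 91.980849 = 2.856580
Modified duration = D / (1 + y/m) = 2.856580 / (1 + 0.034000) = 2.762650

Answer: Modified duration = 2.7626


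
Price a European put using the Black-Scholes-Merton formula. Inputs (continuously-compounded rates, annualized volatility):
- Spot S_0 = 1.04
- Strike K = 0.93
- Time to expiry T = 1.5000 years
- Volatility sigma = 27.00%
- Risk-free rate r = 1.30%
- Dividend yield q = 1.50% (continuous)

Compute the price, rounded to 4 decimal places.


d1 = (ln(S/K) + (r - q + 0.5*sigma^2) * T) / (sigma * sqrt(T)) = 0.49433245
d2 = d1 - sigma * sqrt(T) = 0.16365134
exp(-rT) = 0.98068890; exp(-qT) = 0.97775124
P = K * exp(-rT) * N(-d2) - S_0 * exp(-qT) * N(-d1)
N(-d1) = 0.31053571; N(-d2) = 0.43500281
P = 0.9300 * 0.98068890 * 0.43500281 - 1.0400 * 0.97775124 * 0.31053571 = 0.0810

Answer: Price = 0.0810


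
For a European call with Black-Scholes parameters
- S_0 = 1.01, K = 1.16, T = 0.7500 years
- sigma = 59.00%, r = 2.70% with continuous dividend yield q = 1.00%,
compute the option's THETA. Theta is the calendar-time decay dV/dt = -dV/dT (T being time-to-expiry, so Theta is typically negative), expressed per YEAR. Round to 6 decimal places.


d1 = 0.0094290610; d2 = -0.5015259273
phi(d1) = 0.3989245464; exp(-qT) = 0.9925280548; exp(-rT) = 0.9799536543
Theta = -S*exp(-qT)*phi(d1)*sigma/(2*sqrt(T)) - r*K*exp(-rT)*N(d2) + q*S*exp(-qT)*N(d1)
N(d1) = 0.5037615953; N(d2) = 0.3080005177; sqrt(T) = 0.8660254038
Term 1 = -1.0100 * 0.9925280548 * 0.3989245464 * 0.5900 / (2 * 0.8660254038) = -0.1362217042
Term 2 = -0.0270 * 1.1600 * 0.9799536543 * 0.3080005177 = -0.0094531976
Term 3 = 0.0100 * 1.0100 * 0.9925280548 * 0.5037615953 = 0.0050499749
Theta = -0.1362217042 + (-0.0094531976) + (0.0050499749) = -0.140625

Answer: Theta = -0.140625


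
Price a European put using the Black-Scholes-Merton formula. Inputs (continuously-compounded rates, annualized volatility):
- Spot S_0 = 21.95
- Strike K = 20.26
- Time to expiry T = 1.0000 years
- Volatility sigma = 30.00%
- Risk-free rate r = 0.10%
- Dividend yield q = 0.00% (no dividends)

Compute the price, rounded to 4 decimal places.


Answer: Price = 1.7508

Derivation:
d1 = (ln(S/K) + (r - q + 0.5*sigma^2) * T) / (sigma * sqrt(T)) = 0.42039547
d2 = d1 - sigma * sqrt(T) = 0.12039547
exp(-rT) = 0.99900050; exp(-qT) = 1.00000000
P = K * exp(-rT) * N(-d2) - S_0 * exp(-qT) * N(-d1)
N(-d1) = 0.33709829; N(-d2) = 0.45208494
P = 20.2600 * 0.99900050 * 0.45208494 - 21.9500 * 1.00000000 * 0.33709829 = 1.7508


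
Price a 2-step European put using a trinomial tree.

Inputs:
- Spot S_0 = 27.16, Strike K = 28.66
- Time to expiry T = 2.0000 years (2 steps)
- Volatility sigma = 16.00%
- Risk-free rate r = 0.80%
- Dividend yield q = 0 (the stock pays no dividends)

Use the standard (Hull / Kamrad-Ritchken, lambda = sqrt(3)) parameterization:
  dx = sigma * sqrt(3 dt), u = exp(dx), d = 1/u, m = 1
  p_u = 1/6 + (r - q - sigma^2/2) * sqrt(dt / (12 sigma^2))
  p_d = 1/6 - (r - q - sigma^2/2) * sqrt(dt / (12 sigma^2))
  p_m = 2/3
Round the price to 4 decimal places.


dt = T/N = 1.000000; dx = sigma*sqrt(3*dt) = 0.277128
u = exp(dx) = 1.319335; d = 1/u = 0.757957
p_u = 0.158006, p_m = 0.666667, p_d = 0.175327
Discount per step: exp(-r*dt) = 0.992032
Stock lattice S(k, j) with j the centered position index:
  k=0: S(0,+0) = 27.1600
  k=1: S(1,-1) = 20.5861; S(1,+0) = 27.1600; S(1,+1) = 35.8331
  k=2: S(2,-2) = 15.6034; S(2,-1) = 20.5861; S(2,+0) = 27.1600; S(2,+1) = 35.8331; S(2,+2) = 47.2759
Terminal payoffs V(N, j) = max(K - S_T, 0):
  V(2,-2) = 13.056597; V(2,-1) = 8.073878; V(2,+0) = 1.500000; V(2,+1) = 0.000000; V(2,+2) = 0.000000
Backward induction: V(k, j) = exp(-r*dt) * [p_u * V(k+1, j+1) + p_m * V(k+1, j) + p_d * V(k+1, j-1)]
  V(1,-1) = exp(-r*dt) * [p_u*1.500000 + p_m*8.073878 + p_d*13.056597] = 7.845750
  V(1,+0) = exp(-r*dt) * [p_u*0.000000 + p_m*1.500000 + p_d*8.073878] = 2.396321
  V(1,+1) = exp(-r*dt) * [p_u*0.000000 + p_m*0.000000 + p_d*1.500000] = 0.260895
  V(0,+0) = exp(-r*dt) * [p_u*0.260895 + p_m*2.396321 + p_d*7.845750] = 2.990323

Answer: Price = V(0,0) = 2.9903


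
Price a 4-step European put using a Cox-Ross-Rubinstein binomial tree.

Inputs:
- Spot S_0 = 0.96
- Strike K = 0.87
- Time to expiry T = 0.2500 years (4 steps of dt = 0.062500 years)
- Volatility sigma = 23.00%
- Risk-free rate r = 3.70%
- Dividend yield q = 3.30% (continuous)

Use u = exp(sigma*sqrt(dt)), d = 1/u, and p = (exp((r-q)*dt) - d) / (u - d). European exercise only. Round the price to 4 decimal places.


Answer: Price = V(0,0) = 0.0110

Derivation:
dt = T/N = 0.062500
u = exp(sigma*sqrt(dt)) = 1.059185; d = 1/u = 0.944122
p = (exp((r-q)*dt) - d) / (u - d) = 0.487802
Discount per step: exp(-r*dt) = 0.997690
Stock lattice S(k, i) with i counting down-moves:
  k=0: S(0,0) = 0.9600
  k=1: S(1,0) = 1.0168; S(1,1) = 0.9064
  k=2: S(2,0) = 1.0770; S(2,1) = 0.9600; S(2,2) = 0.8557
  k=3: S(3,0) = 1.1407; S(3,1) = 1.0168; S(3,2) = 0.9064; S(3,3) = 0.8079
  k=4: S(4,0) = 1.2083; S(4,1) = 1.0770; S(4,2) = 0.9600; S(4,3) = 0.8557; S(4,4) = 0.7628
Terminal payoffs V(N, i) = max(K - S_T, 0):
  V(4,0) = 0.000000; V(4,1) = 0.000000; V(4,2) = 0.000000; V(4,3) = 0.014289; V(4,4) = 0.107248
Backward induction: V(k, i) = exp(-r*dt) * [p * V(k+1, i) + (1-p) * V(k+1, i+1)].
  V(3,0) = exp(-r*dt) * [p*0.000000 + (1-p)*0.000000] = 0.000000
  V(3,1) = exp(-r*dt) * [p*0.000000 + (1-p)*0.000000] = 0.000000
  V(3,2) = exp(-r*dt) * [p*0.000000 + (1-p)*0.014289] = 0.007302
  V(3,3) = exp(-r*dt) * [p*0.014289 + (1-p)*0.107248] = 0.061759
  V(2,0) = exp(-r*dt) * [p*0.000000 + (1-p)*0.000000] = 0.000000
  V(2,1) = exp(-r*dt) * [p*0.000000 + (1-p)*0.007302] = 0.003731
  V(2,2) = exp(-r*dt) * [p*0.007302 + (1-p)*0.061759] = 0.035113
  V(1,0) = exp(-r*dt) * [p*0.000000 + (1-p)*0.003731] = 0.001907
  V(1,1) = exp(-r*dt) * [p*0.003731 + (1-p)*0.035113] = 0.019759
  V(0,0) = exp(-r*dt) * [p*0.001907 + (1-p)*0.019759] = 0.011025


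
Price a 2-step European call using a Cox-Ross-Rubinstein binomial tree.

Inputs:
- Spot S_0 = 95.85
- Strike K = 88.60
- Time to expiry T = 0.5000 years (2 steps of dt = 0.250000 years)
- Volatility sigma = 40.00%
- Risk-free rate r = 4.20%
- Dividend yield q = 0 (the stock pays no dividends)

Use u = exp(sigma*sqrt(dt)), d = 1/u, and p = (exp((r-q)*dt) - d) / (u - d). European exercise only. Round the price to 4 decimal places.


dt = T/N = 0.250000
u = exp(sigma*sqrt(dt)) = 1.221403; d = 1/u = 0.818731
p = (exp((r-q)*dt) - d) / (u - d) = 0.476379
Discount per step: exp(-r*dt) = 0.989555
Stock lattice S(k, i) with i counting down-moves:
  k=0: S(0,0) = 95.8500
  k=1: S(1,0) = 117.0715; S(1,1) = 78.4753
  k=2: S(2,0) = 142.9914; S(2,1) = 95.8500; S(2,2) = 64.2502
Terminal payoffs V(N, i) = max(S_T - K, 0):
  V(2,0) = 54.391397; V(2,1) = 7.250000; V(2,2) = 0.000000
Backward induction: V(k, i) = exp(-r*dt) * [p * V(k+1, i) + (1-p) * V(k+1, i+1)].
  V(1,0) = exp(-r*dt) * [p*54.391397 + (1-p)*7.250000] = 29.396887
  V(1,1) = exp(-r*dt) * [p*7.250000 + (1-p)*0.000000] = 3.417675
  V(0,0) = exp(-r*dt) * [p*29.396887 + (1-p)*3.417675] = 15.628665

Answer: Price = V(0,0) = 15.6287


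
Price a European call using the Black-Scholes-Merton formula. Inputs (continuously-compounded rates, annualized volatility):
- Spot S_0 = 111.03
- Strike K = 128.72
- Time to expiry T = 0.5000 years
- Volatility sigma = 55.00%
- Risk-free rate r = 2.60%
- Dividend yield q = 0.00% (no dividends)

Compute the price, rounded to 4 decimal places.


Answer: Price = 11.4169

Derivation:
d1 = (ln(S/K) + (r - q + 0.5*sigma^2) * T) / (sigma * sqrt(T)) = -0.15225698
d2 = d1 - sigma * sqrt(T) = -0.54116571
exp(-rT) = 0.98708414; exp(-qT) = 1.00000000
C = S_0 * exp(-qT) * N(d1) - K * exp(-rT) * N(d2)
N(d1) = 0.43949213; N(d2) = 0.29419669
C = 111.0300 * 1.00000000 * 0.43949213 - 128.7200 * 0.98708414 * 0.29419669 = 11.4169


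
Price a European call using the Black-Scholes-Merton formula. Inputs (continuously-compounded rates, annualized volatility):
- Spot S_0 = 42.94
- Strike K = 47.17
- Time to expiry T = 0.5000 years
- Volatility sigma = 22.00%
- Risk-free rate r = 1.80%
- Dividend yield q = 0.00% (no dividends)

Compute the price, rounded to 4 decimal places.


d1 = (ln(S/K) + (r - q + 0.5*sigma^2) * T) / (sigma * sqrt(T)) = -0.46832521
d2 = d1 - sigma * sqrt(T) = -0.62388870
exp(-rT) = 0.99104038; exp(-qT) = 1.00000000
C = S_0 * exp(-qT) * N(d1) - K * exp(-rT) * N(d2)
N(d1) = 0.31977602; N(d2) = 0.26635034
C = 42.9400 * 1.00000000 * 0.31977602 - 47.1700 * 0.99104038 * 0.26635034 = 1.2800

Answer: Price = 1.2800


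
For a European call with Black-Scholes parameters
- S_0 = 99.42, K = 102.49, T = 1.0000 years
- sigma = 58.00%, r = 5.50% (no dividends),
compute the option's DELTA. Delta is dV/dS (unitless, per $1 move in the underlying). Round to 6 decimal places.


Answer: Delta = 0.630204

Derivation:
d1 = 0.3323932204; d2 = -0.2476067796
phi(d1) = 0.3775013404; exp(-qT) = 1.0000000000; exp(-rT) = 0.9464851480
N(d1) = 0.6302038214
Delta = exp(-qT) * N(d1) = 1.0000000000 * 0.6302038214 = 0.630204
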